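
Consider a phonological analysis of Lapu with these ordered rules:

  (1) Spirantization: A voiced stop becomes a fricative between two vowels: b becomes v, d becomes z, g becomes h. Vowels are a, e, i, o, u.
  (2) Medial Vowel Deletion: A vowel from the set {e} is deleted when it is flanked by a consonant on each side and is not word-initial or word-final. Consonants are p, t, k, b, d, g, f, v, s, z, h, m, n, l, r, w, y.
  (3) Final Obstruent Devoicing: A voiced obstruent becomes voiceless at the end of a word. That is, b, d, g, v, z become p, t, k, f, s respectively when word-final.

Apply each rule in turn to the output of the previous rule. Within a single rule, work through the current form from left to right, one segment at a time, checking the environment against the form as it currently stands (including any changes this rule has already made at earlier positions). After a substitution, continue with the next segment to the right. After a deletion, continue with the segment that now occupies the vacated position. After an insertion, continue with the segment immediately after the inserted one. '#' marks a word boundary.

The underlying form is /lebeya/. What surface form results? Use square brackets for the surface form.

[lvya]

(1) Spirantization: [lebeya] → [leveya]
(2) Medial Vowel Deletion: [leveya] → [lvya]
(3) Final Obstruent Devoicing: no change — [lvya]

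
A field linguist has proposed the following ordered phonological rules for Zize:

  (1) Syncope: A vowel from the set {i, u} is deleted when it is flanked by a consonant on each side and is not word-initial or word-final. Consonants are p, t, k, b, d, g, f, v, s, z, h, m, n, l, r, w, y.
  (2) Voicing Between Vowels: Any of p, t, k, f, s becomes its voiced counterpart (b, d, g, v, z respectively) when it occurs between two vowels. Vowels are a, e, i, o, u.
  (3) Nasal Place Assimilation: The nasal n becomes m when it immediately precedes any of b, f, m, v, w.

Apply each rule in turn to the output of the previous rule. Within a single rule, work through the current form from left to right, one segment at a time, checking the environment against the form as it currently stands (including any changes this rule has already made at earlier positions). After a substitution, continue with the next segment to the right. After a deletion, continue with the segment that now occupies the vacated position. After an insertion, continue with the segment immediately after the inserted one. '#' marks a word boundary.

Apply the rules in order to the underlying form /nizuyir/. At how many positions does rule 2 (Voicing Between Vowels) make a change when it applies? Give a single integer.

(1) Syncope: [nizuyir] → [nzyr]
(2) Voicing Between Vowels: no change — [nzyr]
(3) Nasal Place Assimilation: no change — [nzyr]
Rule 2 changed 0 position(s).

0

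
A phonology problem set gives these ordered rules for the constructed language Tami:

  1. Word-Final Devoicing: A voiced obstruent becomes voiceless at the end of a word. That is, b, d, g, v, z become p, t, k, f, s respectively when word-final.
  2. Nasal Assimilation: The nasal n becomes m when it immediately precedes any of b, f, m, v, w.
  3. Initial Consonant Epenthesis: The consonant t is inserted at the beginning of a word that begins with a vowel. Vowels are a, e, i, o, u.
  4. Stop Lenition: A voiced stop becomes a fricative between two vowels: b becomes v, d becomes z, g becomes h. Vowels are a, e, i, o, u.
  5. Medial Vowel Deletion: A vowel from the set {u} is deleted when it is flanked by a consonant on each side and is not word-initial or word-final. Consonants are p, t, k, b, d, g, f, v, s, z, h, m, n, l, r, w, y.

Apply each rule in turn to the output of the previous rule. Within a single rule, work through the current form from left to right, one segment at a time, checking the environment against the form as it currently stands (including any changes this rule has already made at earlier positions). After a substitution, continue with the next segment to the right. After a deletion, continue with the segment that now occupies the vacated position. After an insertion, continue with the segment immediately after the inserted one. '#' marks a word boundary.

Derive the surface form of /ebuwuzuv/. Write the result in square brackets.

1 Word-Final Devoicing: [ebuwuzuv] → [ebuwuzuf]
2 Nasal Assimilation: no change — [ebuwuzuf]
3 Initial Consonant Epenthesis: [ebuwuzuf] → [tebuwuzuf]
4 Stop Lenition: [tebuwuzuf] → [tevuwuzuf]
5 Medial Vowel Deletion: [tevuwuzuf] → [tevwzf]

[tevwzf]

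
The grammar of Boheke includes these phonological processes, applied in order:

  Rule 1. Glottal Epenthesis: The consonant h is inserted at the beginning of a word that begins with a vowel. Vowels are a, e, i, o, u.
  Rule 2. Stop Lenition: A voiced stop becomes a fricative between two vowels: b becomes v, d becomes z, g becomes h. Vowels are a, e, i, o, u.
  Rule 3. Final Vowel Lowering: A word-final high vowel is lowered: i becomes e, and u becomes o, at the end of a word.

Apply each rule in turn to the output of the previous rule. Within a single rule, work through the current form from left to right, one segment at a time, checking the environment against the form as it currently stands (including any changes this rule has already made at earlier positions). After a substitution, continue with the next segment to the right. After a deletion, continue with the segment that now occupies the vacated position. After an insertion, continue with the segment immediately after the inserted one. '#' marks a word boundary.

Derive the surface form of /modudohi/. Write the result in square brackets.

Rule 1 Glottal Epenthesis: no change — [modudohi]
Rule 2 Stop Lenition: [modudohi] → [mozuzohi]
Rule 3 Final Vowel Lowering: [mozuzohi] → [mozuzohe]

[mozuzohe]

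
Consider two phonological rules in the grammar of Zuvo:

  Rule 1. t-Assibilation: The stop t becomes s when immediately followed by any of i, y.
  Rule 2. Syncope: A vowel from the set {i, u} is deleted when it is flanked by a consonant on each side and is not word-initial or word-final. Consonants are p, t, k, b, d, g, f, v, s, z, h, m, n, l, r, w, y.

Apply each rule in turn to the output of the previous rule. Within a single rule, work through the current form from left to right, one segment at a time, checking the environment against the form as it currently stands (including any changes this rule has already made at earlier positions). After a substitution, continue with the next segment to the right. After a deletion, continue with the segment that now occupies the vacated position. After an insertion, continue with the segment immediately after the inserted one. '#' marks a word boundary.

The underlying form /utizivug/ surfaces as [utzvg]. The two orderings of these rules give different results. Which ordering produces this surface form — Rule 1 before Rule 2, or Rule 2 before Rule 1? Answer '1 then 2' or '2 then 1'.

2 then 1

Order 1 then 2:
  1 t-Assibilation: [utizivug] → [usizivug]
  2 Syncope: [usizivug] → [uszvg]
  result: [uszvg]
Order 2 then 1:
  2 Syncope: [utizivug] → [utzvg]
  1 t-Assibilation: no change — [utzvg]
  result: [utzvg]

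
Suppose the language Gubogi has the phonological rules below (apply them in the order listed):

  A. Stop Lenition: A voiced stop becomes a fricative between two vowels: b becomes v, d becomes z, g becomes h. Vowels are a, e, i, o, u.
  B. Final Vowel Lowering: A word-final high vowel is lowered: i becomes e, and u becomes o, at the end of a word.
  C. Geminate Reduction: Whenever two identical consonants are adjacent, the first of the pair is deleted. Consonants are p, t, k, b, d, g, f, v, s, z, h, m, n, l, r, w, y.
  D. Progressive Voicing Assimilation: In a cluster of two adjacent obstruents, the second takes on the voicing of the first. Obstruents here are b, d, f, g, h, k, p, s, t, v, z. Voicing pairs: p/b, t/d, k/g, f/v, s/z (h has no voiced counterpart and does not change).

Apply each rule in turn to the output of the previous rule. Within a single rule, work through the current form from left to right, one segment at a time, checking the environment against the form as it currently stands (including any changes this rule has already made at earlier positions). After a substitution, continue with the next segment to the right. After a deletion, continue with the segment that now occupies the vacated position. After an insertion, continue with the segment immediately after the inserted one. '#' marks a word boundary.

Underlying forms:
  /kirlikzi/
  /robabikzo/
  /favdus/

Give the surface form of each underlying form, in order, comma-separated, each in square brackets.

/kirlikzi/:
  A Stop Lenition: no change — [kirlikzi]
  B Final Vowel Lowering: [kirlikzi] → [kirlikze]
  C Geminate Reduction: no change — [kirlikze]
  D Progressive Voicing Assimilation: [kirlikze] → [kirlikse]
/robabikzo/:
  A Stop Lenition: [robabikzo] → [rovavikzo]
  B Final Vowel Lowering: no change — [rovavikzo]
  C Geminate Reduction: no change — [rovavikzo]
  D Progressive Voicing Assimilation: [rovavikzo] → [rovavikso]
/favdus/:
  A Stop Lenition: no change — [favdus]
  B Final Vowel Lowering: no change — [favdus]
  C Geminate Reduction: no change — [favdus]
  D Progressive Voicing Assimilation: no change — [favdus]

[kirlikse], [rovavikso], [favdus]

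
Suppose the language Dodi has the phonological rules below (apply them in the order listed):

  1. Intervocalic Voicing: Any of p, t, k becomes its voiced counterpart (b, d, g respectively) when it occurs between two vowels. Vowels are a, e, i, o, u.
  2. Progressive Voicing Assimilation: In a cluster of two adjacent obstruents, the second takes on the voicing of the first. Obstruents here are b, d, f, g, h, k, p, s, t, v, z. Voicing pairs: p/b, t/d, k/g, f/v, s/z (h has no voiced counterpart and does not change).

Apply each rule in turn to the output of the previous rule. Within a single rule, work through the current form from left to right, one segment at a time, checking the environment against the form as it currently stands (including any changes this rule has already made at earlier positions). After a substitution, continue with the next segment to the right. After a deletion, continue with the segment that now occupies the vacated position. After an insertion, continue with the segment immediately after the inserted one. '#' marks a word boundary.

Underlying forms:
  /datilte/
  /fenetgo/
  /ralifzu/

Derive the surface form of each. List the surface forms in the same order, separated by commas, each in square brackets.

[dadilte], [fenetko], [ralifsu]

/datilte/:
  1 Intervocalic Voicing: [datilte] → [dadilte]
  2 Progressive Voicing Assimilation: no change — [dadilte]
/fenetgo/:
  1 Intervocalic Voicing: no change — [fenetgo]
  2 Progressive Voicing Assimilation: [fenetgo] → [fenetko]
/ralifzu/:
  1 Intervocalic Voicing: no change — [ralifzu]
  2 Progressive Voicing Assimilation: [ralifzu] → [ralifsu]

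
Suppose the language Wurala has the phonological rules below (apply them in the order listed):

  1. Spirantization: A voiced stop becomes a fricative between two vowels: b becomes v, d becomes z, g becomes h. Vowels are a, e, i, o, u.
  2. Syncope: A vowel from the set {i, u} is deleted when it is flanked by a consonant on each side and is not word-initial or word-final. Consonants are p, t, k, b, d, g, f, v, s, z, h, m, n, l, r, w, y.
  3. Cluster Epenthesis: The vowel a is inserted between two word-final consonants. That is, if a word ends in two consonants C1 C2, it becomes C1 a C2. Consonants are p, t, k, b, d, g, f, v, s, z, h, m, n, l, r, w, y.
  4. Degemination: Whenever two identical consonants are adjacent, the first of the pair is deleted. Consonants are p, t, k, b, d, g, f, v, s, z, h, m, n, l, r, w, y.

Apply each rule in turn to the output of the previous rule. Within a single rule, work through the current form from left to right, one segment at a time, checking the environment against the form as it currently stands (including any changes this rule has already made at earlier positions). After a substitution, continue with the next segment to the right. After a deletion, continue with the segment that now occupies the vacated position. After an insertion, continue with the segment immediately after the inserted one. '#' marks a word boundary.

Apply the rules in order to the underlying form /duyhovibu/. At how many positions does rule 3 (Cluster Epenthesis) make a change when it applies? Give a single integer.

0

1 Spirantization: [duyhovibu] → [duyhovivu]
2 Syncope: [duyhovivu] → [dyhovvu]
3 Cluster Epenthesis: no change — [dyhovvu]
4 Degemination: [dyhovvu] → [dyhovu]
Rule 3 changed 0 position(s).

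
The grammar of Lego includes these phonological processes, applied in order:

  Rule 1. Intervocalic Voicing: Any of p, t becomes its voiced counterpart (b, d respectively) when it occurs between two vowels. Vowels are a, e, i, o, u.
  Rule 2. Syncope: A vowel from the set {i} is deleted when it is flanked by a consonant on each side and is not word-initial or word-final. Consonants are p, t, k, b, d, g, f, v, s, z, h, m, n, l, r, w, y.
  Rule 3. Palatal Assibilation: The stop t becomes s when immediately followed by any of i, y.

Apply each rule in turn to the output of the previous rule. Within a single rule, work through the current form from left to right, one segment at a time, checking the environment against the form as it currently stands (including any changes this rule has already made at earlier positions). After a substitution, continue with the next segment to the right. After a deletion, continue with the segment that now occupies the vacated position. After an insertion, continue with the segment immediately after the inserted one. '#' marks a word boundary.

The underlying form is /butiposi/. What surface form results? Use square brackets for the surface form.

[budbosi]

Rule 1 Intervocalic Voicing: [butiposi] → [budibosi]
Rule 2 Syncope: [budibosi] → [budbosi]
Rule 3 Palatal Assibilation: no change — [budbosi]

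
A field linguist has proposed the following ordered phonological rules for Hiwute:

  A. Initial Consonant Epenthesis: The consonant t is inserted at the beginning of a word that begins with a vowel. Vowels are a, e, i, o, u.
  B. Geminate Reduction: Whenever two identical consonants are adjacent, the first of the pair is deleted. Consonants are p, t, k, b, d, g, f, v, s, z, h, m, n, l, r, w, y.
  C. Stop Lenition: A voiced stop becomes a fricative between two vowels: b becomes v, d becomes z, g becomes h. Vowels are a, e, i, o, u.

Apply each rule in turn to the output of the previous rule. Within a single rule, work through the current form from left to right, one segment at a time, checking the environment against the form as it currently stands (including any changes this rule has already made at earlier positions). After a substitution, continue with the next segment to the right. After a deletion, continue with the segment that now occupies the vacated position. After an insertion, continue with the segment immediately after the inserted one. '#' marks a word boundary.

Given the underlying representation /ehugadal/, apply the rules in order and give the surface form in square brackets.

[tehuhazal]

A Initial Consonant Epenthesis: [ehugadal] → [tehugadal]
B Geminate Reduction: no change — [tehugadal]
C Stop Lenition: [tehugadal] → [tehuhazal]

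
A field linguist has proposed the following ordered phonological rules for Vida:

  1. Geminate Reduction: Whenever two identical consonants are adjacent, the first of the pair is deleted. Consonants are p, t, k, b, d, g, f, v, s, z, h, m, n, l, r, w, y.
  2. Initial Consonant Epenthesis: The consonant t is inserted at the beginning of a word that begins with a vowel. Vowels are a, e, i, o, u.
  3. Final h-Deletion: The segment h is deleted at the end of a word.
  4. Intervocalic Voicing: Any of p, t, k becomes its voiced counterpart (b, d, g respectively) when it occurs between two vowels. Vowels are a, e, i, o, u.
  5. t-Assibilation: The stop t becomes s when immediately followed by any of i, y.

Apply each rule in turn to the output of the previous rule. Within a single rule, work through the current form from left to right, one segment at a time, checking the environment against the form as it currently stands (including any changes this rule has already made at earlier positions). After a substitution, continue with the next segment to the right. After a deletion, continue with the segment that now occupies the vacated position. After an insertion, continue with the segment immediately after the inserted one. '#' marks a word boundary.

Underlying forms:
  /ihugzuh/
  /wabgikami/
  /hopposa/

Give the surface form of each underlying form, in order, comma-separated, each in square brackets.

[sihugzu], [wabgigami], [hobosa]

/ihugzuh/:
  1 Geminate Reduction: no change — [ihugzuh]
  2 Initial Consonant Epenthesis: [ihugzuh] → [tihugzuh]
  3 Final h-Deletion: [tihugzuh] → [tihugzu]
  4 Intervocalic Voicing: no change — [tihugzu]
  5 t-Assibilation: [tihugzu] → [sihugzu]
/wabgikami/:
  1 Geminate Reduction: no change — [wabgikami]
  2 Initial Consonant Epenthesis: no change — [wabgikami]
  3 Final h-Deletion: no change — [wabgikami]
  4 Intervocalic Voicing: [wabgikami] → [wabgigami]
  5 t-Assibilation: no change — [wabgigami]
/hopposa/:
  1 Geminate Reduction: [hopposa] → [hoposa]
  2 Initial Consonant Epenthesis: no change — [hoposa]
  3 Final h-Deletion: no change — [hoposa]
  4 Intervocalic Voicing: [hoposa] → [hobosa]
  5 t-Assibilation: no change — [hobosa]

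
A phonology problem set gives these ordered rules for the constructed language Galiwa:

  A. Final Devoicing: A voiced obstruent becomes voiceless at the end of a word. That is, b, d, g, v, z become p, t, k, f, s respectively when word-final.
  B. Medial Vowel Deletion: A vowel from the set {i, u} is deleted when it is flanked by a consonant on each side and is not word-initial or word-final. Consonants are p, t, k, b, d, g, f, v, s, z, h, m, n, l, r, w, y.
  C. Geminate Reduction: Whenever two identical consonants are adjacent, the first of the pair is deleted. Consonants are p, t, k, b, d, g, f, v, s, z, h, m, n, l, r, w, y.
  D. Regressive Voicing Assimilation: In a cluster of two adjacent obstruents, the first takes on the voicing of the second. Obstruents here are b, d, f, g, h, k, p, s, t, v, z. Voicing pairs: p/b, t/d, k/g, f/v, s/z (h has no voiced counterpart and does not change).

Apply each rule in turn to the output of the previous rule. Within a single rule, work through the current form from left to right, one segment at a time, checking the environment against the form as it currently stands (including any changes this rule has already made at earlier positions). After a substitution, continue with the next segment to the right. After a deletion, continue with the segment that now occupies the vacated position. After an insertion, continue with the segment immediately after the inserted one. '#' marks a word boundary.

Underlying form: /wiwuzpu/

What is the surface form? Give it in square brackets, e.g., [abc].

A Final Devoicing: no change — [wiwuzpu]
B Medial Vowel Deletion: [wiwuzpu] → [wwzpu]
C Geminate Reduction: [wwzpu] → [wzpu]
D Regressive Voicing Assimilation: [wzpu] → [wspu]

[wspu]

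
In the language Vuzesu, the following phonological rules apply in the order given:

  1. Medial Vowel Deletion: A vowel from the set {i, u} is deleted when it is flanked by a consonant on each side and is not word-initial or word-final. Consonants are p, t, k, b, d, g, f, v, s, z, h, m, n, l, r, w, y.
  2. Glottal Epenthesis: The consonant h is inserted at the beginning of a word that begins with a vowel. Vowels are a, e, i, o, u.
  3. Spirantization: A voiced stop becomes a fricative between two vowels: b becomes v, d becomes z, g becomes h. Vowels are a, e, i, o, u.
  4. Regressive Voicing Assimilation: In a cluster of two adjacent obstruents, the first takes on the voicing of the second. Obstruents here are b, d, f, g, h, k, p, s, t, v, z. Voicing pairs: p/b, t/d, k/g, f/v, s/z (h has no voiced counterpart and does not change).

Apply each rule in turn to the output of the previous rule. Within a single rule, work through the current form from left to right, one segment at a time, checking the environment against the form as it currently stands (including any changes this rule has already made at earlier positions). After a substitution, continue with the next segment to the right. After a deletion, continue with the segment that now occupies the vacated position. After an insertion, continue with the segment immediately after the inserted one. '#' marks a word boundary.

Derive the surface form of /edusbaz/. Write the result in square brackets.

[hetzbaz]

1 Medial Vowel Deletion: [edusbaz] → [edsbaz]
2 Glottal Epenthesis: [edsbaz] → [hedsbaz]
3 Spirantization: no change — [hedsbaz]
4 Regressive Voicing Assimilation: [hedsbaz] → [hetzbaz]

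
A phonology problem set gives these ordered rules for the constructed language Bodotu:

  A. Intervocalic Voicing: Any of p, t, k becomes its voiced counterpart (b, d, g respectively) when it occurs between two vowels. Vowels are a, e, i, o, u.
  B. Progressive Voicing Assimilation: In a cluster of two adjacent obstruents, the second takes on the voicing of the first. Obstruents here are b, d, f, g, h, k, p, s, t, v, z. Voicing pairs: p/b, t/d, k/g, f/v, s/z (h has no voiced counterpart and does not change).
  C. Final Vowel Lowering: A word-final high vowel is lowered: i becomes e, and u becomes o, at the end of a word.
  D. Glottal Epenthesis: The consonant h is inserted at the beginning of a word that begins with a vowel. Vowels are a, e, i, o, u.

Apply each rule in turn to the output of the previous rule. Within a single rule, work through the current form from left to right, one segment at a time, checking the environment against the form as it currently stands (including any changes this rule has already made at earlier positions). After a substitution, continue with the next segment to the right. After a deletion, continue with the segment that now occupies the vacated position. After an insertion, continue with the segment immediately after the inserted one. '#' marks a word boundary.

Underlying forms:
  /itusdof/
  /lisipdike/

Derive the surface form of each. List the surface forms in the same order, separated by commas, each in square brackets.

[hidustof], [lisiptige]

/itusdof/:
  A Intervocalic Voicing: [itusdof] → [idusdof]
  B Progressive Voicing Assimilation: [idusdof] → [idustof]
  C Final Vowel Lowering: no change — [idustof]
  D Glottal Epenthesis: [idustof] → [hidustof]
/lisipdike/:
  A Intervocalic Voicing: [lisipdike] → [lisipdige]
  B Progressive Voicing Assimilation: [lisipdige] → [lisiptige]
  C Final Vowel Lowering: no change — [lisiptige]
  D Glottal Epenthesis: no change — [lisiptige]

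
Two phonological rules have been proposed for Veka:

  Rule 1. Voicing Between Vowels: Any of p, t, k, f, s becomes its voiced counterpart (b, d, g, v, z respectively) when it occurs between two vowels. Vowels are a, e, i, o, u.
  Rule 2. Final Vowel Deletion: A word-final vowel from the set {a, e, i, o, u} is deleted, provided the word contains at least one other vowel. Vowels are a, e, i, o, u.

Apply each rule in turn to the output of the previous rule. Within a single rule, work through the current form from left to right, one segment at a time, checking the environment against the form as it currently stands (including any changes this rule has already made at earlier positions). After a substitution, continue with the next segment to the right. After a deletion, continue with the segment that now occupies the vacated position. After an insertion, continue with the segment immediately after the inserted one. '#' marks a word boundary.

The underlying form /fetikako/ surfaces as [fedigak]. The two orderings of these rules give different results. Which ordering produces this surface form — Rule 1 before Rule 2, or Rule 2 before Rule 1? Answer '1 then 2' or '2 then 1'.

2 then 1

Order 1 then 2:
  1 Voicing Between Vowels: [fetikako] → [fedigago]
  2 Final Vowel Deletion: [fedigago] → [fedigag]
  result: [fedigag]
Order 2 then 1:
  2 Final Vowel Deletion: [fetikako] → [fetikak]
  1 Voicing Between Vowels: [fetikak] → [fedigak]
  result: [fedigak]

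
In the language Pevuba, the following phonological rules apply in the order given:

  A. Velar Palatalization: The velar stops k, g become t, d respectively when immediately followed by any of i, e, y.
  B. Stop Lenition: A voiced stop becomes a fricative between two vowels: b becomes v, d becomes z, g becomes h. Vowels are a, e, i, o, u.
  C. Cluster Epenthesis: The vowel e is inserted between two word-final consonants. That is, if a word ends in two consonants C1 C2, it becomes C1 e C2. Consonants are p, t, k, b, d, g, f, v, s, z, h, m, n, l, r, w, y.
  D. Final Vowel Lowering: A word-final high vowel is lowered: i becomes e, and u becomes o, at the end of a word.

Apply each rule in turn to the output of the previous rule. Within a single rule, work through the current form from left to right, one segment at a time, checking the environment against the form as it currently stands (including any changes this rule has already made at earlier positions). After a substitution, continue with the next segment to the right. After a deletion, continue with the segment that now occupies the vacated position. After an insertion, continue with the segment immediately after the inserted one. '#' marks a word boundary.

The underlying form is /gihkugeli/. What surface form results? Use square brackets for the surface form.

[dihkuzele]

A Velar Palatalization: [gihkugeli] → [dihkudeli]
B Stop Lenition: [dihkudeli] → [dihkuzeli]
C Cluster Epenthesis: no change — [dihkuzeli]
D Final Vowel Lowering: [dihkuzeli] → [dihkuzele]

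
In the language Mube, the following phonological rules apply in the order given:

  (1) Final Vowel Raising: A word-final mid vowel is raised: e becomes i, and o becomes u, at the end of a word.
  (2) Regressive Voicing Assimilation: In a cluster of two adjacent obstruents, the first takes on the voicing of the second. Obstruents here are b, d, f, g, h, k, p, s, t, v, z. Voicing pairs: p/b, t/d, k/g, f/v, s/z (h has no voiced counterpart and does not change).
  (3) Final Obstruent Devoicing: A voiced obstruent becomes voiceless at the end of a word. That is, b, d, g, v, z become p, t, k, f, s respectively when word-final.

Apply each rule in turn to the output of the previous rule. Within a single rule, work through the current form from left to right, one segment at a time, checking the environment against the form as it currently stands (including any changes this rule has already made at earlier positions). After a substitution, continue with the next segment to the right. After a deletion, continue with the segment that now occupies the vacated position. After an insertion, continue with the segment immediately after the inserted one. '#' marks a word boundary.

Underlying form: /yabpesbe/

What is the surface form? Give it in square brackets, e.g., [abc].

(1) Final Vowel Raising: [yabpesbe] → [yabpesbi]
(2) Regressive Voicing Assimilation: [yabpesbi] → [yappezbi]
(3) Final Obstruent Devoicing: no change — [yappezbi]

[yappezbi]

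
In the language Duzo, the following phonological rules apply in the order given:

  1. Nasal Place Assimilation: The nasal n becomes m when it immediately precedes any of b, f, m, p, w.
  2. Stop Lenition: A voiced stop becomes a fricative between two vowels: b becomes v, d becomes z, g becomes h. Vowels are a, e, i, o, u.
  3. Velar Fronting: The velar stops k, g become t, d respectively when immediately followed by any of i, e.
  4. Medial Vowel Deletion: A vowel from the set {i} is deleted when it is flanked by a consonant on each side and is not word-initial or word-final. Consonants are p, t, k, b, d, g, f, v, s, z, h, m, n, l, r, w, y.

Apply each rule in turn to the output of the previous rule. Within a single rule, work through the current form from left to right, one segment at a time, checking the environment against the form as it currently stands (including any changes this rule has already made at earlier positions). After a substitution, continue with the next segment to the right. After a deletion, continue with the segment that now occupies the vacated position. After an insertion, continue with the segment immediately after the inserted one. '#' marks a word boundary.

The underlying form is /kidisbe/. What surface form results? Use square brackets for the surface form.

1 Nasal Place Assimilation: no change — [kidisbe]
2 Stop Lenition: [kidisbe] → [kizisbe]
3 Velar Fronting: [kizisbe] → [tizisbe]
4 Medial Vowel Deletion: [tizisbe] → [tzsbe]

[tzsbe]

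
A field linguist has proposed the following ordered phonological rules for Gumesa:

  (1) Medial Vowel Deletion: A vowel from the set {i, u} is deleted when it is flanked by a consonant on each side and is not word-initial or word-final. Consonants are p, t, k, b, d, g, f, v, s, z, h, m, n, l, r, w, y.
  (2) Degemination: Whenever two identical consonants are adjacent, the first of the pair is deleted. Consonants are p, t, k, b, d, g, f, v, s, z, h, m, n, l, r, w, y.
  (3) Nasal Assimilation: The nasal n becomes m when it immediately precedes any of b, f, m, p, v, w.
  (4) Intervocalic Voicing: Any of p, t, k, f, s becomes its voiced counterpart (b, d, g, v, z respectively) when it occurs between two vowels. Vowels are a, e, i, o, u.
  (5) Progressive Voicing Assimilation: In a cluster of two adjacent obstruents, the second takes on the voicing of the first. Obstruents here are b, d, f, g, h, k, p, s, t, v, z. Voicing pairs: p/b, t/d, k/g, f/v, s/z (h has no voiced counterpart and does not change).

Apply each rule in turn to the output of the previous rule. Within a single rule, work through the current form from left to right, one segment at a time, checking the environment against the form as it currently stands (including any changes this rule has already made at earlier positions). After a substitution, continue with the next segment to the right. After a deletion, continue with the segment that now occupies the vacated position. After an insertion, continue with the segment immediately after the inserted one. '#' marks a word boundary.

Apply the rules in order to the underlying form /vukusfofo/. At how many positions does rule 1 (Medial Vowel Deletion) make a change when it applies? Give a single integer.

2

(1) Medial Vowel Deletion: [vukusfofo] → [vksfofo]
(2) Degemination: no change — [vksfofo]
(3) Nasal Assimilation: no change — [vksfofo]
(4) Intervocalic Voicing: [vksfofo] → [vksfovo]
(5) Progressive Voicing Assimilation: [vksfovo] → [vgzvovo]
Rule 1 changed 2 position(s).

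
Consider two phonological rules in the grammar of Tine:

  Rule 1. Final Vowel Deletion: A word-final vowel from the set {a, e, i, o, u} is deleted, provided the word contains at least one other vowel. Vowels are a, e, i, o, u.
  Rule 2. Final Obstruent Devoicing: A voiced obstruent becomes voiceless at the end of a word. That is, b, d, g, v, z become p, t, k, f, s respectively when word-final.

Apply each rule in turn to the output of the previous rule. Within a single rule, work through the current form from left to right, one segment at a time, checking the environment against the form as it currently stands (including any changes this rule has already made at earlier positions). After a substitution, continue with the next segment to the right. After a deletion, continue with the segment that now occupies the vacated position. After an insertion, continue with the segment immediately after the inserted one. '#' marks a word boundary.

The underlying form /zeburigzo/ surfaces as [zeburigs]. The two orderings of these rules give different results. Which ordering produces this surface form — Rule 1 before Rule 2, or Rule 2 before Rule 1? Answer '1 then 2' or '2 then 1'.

1 then 2

Order 1 then 2:
  1 Final Vowel Deletion: [zeburigzo] → [zeburigz]
  2 Final Obstruent Devoicing: [zeburigz] → [zeburigs]
  result: [zeburigs]
Order 2 then 1:
  2 Final Obstruent Devoicing: no change — [zeburigzo]
  1 Final Vowel Deletion: [zeburigzo] → [zeburigz]
  result: [zeburigz]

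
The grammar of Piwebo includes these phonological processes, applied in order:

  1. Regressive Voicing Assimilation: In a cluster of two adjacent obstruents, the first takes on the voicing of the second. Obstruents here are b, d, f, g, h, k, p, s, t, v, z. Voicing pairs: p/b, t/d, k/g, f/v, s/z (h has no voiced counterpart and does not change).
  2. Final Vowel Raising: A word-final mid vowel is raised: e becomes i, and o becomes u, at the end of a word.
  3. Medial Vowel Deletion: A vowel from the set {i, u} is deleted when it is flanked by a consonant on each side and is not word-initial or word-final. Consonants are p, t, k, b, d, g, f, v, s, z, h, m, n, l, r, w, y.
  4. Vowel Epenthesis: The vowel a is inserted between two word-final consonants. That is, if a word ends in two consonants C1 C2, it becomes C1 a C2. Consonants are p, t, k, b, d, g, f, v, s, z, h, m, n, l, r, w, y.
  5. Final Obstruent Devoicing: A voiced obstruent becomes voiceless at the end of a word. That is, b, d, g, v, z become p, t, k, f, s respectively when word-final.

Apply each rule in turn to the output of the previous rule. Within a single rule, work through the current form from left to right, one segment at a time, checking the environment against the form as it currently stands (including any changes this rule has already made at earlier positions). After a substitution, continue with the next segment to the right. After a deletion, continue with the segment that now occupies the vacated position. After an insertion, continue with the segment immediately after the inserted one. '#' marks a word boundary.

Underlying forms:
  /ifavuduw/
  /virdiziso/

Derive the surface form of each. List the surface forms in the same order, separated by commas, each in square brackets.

/ifavuduw/:
  1 Regressive Voicing Assimilation: no change — [ifavuduw]
  2 Final Vowel Raising: no change — [ifavuduw]
  3 Medial Vowel Deletion: [ifavuduw] → [ifavdw]
  4 Vowel Epenthesis: [ifavdw] → [ifavdaw]
  5 Final Obstruent Devoicing: no change — [ifavdaw]
/virdiziso/:
  1 Regressive Voicing Assimilation: no change — [virdiziso]
  2 Final Vowel Raising: [virdiziso] → [virdizisu]
  3 Medial Vowel Deletion: [virdizisu] → [vrdzsu]
  4 Vowel Epenthesis: no change — [vrdzsu]
  5 Final Obstruent Devoicing: no change — [vrdzsu]

[ifavdaw], [vrdzsu]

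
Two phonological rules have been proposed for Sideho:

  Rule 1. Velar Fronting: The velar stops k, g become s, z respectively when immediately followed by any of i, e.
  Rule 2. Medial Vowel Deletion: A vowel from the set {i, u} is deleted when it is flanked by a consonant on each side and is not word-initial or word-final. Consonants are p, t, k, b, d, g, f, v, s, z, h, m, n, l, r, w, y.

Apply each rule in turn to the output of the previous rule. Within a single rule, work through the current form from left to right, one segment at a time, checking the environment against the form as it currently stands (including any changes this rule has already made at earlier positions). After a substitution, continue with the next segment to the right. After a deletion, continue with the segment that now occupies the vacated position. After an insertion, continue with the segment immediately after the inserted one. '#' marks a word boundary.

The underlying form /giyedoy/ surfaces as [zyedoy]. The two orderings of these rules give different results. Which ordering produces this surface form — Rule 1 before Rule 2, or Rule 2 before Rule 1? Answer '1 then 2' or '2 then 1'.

1 then 2

Order 1 then 2:
  1 Velar Fronting: [giyedoy] → [ziyedoy]
  2 Medial Vowel Deletion: [ziyedoy] → [zyedoy]
  result: [zyedoy]
Order 2 then 1:
  2 Medial Vowel Deletion: [giyedoy] → [gyedoy]
  1 Velar Fronting: no change — [gyedoy]
  result: [gyedoy]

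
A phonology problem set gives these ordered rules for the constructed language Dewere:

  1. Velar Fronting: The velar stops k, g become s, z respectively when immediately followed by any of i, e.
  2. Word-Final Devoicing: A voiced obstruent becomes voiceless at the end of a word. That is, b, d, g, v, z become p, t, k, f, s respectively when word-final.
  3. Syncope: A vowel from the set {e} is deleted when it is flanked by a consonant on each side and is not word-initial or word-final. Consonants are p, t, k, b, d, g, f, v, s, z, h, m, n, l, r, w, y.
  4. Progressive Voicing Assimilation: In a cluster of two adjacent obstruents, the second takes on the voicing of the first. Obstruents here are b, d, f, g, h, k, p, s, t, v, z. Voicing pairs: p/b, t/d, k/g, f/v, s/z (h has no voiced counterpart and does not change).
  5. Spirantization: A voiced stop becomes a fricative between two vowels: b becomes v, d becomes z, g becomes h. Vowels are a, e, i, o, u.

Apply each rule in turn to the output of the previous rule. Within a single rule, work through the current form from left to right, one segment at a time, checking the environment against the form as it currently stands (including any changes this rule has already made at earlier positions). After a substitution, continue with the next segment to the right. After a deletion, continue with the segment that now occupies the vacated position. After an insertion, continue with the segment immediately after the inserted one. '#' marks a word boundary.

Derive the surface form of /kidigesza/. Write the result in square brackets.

1 Velar Fronting: [kidigesza] → [sidizesza]
2 Word-Final Devoicing: no change — [sidizesza]
3 Syncope: [sidizesza] → [sidizsza]
4 Progressive Voicing Assimilation: [sidizsza] → [sidizzza]
5 Spirantization: [sidizzza] → [sizizzza]

[sizizzza]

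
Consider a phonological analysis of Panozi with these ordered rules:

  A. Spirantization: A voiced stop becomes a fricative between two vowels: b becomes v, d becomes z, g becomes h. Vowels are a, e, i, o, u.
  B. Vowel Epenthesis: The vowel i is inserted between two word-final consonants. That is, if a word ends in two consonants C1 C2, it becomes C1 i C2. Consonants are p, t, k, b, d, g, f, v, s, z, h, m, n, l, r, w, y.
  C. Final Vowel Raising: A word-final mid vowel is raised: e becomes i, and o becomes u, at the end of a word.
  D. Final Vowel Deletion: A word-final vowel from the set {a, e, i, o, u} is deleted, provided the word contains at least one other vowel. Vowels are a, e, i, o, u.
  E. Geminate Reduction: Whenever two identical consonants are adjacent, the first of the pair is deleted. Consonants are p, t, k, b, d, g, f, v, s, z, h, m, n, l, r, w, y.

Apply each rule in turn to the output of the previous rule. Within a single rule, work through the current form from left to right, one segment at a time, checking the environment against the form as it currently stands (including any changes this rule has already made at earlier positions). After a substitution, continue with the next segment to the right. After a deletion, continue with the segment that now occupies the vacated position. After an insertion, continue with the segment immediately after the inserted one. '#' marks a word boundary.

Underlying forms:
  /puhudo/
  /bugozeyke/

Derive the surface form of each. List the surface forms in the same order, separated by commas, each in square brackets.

/puhudo/:
  A Spirantization: [puhudo] → [puhuzo]
  B Vowel Epenthesis: no change — [puhuzo]
  C Final Vowel Raising: [puhuzo] → [puhuzu]
  D Final Vowel Deletion: [puhuzu] → [puhuz]
  E Geminate Reduction: no change — [puhuz]
/bugozeyke/:
  A Spirantization: [bugozeyke] → [buhozeyke]
  B Vowel Epenthesis: no change — [buhozeyke]
  C Final Vowel Raising: [buhozeyke] → [buhozeyki]
  D Final Vowel Deletion: [buhozeyki] → [buhozeyk]
  E Geminate Reduction: no change — [buhozeyk]

[puhuz], [buhozeyk]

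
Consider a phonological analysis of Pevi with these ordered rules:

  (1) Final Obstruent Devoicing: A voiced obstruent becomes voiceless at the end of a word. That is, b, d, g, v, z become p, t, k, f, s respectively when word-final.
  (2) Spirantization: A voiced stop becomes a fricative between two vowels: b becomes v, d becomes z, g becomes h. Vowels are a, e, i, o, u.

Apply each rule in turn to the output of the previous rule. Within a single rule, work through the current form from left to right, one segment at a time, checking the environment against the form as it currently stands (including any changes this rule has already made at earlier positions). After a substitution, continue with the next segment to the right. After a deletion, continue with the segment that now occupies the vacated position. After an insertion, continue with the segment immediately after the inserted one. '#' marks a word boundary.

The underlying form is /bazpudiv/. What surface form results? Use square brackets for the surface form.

[bazpuzif]

(1) Final Obstruent Devoicing: [bazpudiv] → [bazpudif]
(2) Spirantization: [bazpudif] → [bazpuzif]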